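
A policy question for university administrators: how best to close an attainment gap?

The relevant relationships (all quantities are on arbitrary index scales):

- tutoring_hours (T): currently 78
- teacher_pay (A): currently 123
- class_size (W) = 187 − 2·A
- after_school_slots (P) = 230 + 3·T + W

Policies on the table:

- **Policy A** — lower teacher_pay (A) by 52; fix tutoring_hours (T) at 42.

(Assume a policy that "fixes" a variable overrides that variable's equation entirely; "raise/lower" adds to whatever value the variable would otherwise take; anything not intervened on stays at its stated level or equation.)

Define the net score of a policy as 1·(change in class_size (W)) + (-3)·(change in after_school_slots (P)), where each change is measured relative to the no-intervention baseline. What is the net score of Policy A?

116

Baseline:
  T = 78
  A = 123
  W = 187 − 2·123 = -59
  P = 230 + 3·78 + (-59) = 405
Policy A (A − 52, T := 42):
  T = 42
  A = 123 − 52 = 71
  W = 187 − 2·71 = 45
  P = 230 + 3·42 + 45 = 401
ΔW = 45 − (-59) = 104; ΔP = 401 − 405 = -4
Score = 1·104 + (-3)·(-4) = 116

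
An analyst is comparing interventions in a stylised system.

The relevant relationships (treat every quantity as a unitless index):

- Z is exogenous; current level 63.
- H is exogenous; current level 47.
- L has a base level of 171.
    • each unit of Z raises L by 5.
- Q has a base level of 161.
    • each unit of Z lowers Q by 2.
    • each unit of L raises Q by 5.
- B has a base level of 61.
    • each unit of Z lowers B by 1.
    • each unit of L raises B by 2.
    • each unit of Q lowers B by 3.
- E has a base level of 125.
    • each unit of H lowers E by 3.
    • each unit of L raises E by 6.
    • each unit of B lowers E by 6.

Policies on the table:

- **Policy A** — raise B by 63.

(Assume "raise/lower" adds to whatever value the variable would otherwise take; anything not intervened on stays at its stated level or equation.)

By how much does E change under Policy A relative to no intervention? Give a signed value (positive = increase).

-378

Baseline:
  Z = 63
  H = 47
  L = 171 + 5·63 = 486
  Q = 161 − 2·63 + 5·486 = 2465
  B = 61 − 63 + 2·486 − 3·2465 = -6425
  E = 125 − 3·47 + 6·486 − 6·(-6425) = 41450
Policy A (B + 63):
  Z = 63
  H = 47
  L = 171 + 5·63 = 486
  Q = 161 − 2·63 + 5·486 = 2465
  B = 61 − 63 + 2·486 − 3·2465 (+63 from intervention) = -6362
  E = 125 − 3·47 + 6·486 − 6·(-6362) = 41072
Change in E: 41072 − 41450 = -378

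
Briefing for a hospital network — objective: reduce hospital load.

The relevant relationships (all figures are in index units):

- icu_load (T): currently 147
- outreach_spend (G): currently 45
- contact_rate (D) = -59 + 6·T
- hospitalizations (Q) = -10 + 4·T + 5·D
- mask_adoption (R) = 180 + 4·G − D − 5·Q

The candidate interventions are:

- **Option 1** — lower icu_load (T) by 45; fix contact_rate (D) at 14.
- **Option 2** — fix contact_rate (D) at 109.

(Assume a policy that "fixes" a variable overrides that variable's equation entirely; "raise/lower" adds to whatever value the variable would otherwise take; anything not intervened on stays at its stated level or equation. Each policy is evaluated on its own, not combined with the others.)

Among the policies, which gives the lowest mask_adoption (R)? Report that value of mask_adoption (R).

Option 1 (T − 45, D := 14):
  T = 147 − 45 = 102
  G = 45
  D = 14
  Q = -10 + 4·102 + 5·14 = 468
  R = 180 + 4·45 − 14 − 5·468 = -1994
Option 2 (D := 109):
  T = 147
  G = 45
  D = 109
  Q = -10 + 4·147 + 5·109 = 1123
  R = 180 + 4·45 − 109 − 5·1123 = -5364
Comparing — Option 1: R=-1994, Option 2: R=-5364. Lowest is -5364 (Option 2).

-5364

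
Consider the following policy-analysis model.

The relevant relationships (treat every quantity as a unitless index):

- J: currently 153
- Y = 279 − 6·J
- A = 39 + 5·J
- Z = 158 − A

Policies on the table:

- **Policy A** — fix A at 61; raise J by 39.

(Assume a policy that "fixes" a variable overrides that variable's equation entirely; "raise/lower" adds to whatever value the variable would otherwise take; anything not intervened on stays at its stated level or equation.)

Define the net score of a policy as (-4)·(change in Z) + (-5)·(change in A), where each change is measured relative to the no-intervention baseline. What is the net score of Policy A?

743

Baseline:
  J = 153
  A = 39 + 5·153 = 804
  Z = 158 − 804 = -646
Policy A (A := 61, J + 39):
  J = 153 + 39 = 192
  A = 61
  Z = 158 − 61 = 97
ΔZ = 97 − (-646) = 743; ΔA = 61 − 804 = -743
Score = (-4)·743 + (-5)·(-743) = 743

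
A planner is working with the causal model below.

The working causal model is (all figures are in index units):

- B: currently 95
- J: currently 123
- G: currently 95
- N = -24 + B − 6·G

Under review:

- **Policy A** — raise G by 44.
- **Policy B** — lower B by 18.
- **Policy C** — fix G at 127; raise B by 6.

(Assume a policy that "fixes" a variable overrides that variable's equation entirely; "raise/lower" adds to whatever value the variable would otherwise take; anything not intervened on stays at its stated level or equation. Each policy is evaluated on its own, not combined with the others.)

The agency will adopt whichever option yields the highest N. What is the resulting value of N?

-517

Policy A (G + 44):
  B = 95
  G = 95 + 44 = 139
  N = -24 + 95 − 6·139 = -763
Policy B (B − 18):
  B = 95 − 18 = 77
  G = 95
  N = -24 + 77 − 6·95 = -517
Policy C (G := 127, B + 6):
  B = 95 + 6 = 101
  G = 127
  N = -24 + 101 − 6·127 = -685
Comparing — Policy A: N=-763, Policy B: N=-517, Policy C: N=-685. Highest is -517 (Policy B).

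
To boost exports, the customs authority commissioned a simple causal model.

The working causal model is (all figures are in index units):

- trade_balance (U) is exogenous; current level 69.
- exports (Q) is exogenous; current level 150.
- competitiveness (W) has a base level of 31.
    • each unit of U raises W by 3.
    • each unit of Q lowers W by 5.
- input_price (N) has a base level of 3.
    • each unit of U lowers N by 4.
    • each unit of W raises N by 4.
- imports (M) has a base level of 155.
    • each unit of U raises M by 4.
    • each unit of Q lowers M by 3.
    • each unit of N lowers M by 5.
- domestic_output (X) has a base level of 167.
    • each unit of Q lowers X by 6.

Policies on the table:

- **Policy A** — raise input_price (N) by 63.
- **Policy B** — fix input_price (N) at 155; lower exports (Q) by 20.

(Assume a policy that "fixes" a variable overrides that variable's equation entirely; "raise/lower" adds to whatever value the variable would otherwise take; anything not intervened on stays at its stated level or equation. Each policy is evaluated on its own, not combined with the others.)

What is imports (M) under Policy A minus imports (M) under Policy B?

Policy A (N + 63):
  U = 69
  Q = 150
  W = 31 + 3·69 − 5·150 = -512
  N = 3 − 4·69 + 4·(-512) (+63 from intervention) = -2258
  M = 155 + 4·69 − 3·150 − 5·(-2258) = 11271
Policy B (N := 155, Q − 20):
  U = 69
  Q = 150 − 20 = 130
  W = 31 + 3·69 − 5·130 = -412
  N = 155
  M = 155 + 4·69 − 3·130 − 5·155 = -734
M: 11271 − (-734) = 12005

12005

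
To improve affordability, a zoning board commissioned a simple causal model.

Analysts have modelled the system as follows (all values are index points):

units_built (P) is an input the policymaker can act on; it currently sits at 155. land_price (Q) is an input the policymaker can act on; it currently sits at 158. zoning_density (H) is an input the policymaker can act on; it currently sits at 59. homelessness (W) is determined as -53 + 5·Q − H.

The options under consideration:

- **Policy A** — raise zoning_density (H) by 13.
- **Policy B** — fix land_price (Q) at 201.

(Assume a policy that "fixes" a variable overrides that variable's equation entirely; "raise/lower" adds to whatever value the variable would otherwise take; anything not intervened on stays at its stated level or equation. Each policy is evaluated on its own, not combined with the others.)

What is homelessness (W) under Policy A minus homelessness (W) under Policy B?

-228

Policy A (H + 13):
  Q = 158
  H = 59 + 13 = 72
  W = -53 + 5·158 − 72 = 665
Policy B (Q := 201):
  Q = 201
  H = 59
  W = -53 + 5·201 − 59 = 893
W: 665 − 893 = -228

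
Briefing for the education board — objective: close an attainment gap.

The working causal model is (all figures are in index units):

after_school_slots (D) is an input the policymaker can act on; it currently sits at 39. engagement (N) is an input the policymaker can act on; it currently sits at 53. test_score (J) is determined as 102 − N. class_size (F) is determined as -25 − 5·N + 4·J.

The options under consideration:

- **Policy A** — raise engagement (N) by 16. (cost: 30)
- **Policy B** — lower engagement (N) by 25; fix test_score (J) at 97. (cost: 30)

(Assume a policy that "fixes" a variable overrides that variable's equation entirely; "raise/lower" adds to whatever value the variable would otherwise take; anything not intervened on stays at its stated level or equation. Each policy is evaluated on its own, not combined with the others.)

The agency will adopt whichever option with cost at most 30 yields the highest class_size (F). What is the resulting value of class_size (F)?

223

Policy A (N + 16):
  N = 53 + 16 = 69
  J = 102 − 69 = 33
  F = -25 − 5·69 + 4·33 = -238
Policy B (N − 25, J := 97):
  N = 53 − 25 = 28
  J = 97
  F = -25 − 5·28 + 4·97 = 223
Comparing — Policy A: F=-238, Policy B: F=223. Highest is 223 (Policy B).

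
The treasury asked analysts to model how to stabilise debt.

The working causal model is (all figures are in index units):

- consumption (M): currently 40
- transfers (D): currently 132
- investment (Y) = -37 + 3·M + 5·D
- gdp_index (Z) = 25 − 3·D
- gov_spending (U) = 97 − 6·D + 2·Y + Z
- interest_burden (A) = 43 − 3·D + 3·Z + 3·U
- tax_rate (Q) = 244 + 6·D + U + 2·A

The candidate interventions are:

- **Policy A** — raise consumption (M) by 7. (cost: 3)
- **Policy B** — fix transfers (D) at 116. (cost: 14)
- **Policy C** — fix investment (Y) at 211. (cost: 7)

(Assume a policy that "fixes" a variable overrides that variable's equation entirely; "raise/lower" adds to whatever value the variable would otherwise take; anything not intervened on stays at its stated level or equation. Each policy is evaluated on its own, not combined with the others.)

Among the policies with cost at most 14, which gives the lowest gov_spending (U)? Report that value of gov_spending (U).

Policy A (M + 7):
  M = 40 + 7 = 47
  D = 132
  Y = -37 + 3·47 + 5·132 = 764
  Z = 25 − 3·132 = -371
  U = 97 − 6·132 + 2·764 + (-371) = 462
Policy B (D := 116):
  M = 40
  D = 116
  Y = -37 + 3·40 + 5·116 = 663
  Z = 25 − 3·116 = -323
  U = 97 − 6·116 + 2·663 + (-323) = 404
Policy C (Y := 211):
  M = 40
  D = 132
  Y = 211
  Z = 25 − 3·132 = -371
  U = 97 − 6·132 + 2·211 + (-371) = -644
Comparing — Policy A: U=462, Policy B: U=404, Policy C: U=-644. Lowest is -644 (Policy C).

-644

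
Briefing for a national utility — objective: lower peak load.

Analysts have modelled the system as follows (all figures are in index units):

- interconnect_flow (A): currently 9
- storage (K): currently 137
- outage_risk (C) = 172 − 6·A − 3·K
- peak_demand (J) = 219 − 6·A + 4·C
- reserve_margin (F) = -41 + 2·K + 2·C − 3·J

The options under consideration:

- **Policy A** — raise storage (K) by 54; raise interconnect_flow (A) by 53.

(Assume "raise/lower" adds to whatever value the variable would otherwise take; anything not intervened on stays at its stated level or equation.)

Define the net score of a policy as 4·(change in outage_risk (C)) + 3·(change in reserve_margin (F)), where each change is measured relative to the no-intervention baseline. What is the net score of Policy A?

15666

Baseline:
  A = 9
  K = 137
  C = 172 − 6·9 − 3·137 = -293
  J = 219 − 6·9 + 4·(-293) = -1007
  F = -41 + 2·137 + 2·(-293) − 3·(-1007) = 2668
Policy A (K + 54, A + 53):
  A = 9 + 53 = 62
  K = 137 + 54 = 191
  C = 172 − 6·62 − 3·191 = -773
  J = 219 − 6·62 + 4·(-773) = -3245
  F = -41 + 2·191 + 2·(-773) − 3·(-3245) = 8530
ΔC = -773 − (-293) = -480; ΔF = 8530 − 2668 = 5862
Score = 4·(-480) + 3·5862 = 15666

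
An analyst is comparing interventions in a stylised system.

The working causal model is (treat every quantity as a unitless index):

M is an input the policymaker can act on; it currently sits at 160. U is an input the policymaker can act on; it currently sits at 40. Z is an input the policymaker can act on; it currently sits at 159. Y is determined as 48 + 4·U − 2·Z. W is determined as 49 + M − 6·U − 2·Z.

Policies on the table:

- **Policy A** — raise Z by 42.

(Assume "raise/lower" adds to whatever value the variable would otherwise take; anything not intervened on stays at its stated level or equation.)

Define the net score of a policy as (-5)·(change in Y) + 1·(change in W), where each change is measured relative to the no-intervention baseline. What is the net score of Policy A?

Baseline:
  M = 160
  U = 40
  Z = 159
  Y = 48 + 4·40 − 2·159 = -110
  W = 49 + 160 − 6·40 − 2·159 = -349
Policy A (Z + 42):
  M = 160
  U = 40
  Z = 159 + 42 = 201
  Y = 48 + 4·40 − 2·201 = -194
  W = 49 + 160 − 6·40 − 2·201 = -433
ΔY = -194 − (-110) = -84; ΔW = -433 − (-349) = -84
Score = (-5)·(-84) + 1·(-84) = 336

336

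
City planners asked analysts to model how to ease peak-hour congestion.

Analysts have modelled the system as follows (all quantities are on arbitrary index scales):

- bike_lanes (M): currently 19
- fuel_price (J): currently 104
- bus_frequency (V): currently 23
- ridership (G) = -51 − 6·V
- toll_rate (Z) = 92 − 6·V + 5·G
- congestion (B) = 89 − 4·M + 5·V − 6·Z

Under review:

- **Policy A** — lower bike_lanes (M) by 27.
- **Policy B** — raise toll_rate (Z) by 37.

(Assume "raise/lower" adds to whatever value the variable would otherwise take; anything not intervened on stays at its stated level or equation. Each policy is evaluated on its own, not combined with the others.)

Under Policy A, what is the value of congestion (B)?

6182

Policy A (M − 27):
  M = 19 − 27 = -8
  V = 23
  G = -51 − 6·23 = -189
  Z = 92 − 6·23 + 5·(-189) = -991
  B = 89 − 4·(-8) + 5·23 − 6·(-991) = 6182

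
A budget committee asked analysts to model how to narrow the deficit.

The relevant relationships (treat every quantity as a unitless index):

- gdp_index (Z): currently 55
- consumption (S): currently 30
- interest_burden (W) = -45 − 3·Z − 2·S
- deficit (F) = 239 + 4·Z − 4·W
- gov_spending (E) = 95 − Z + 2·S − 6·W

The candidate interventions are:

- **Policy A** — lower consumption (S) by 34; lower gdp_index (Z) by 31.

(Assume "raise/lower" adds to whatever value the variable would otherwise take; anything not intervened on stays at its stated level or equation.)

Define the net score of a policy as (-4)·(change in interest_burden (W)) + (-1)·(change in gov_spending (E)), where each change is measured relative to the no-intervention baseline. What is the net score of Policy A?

359

Baseline:
  Z = 55
  S = 30
  W = -45 − 3·55 − 2·30 = -270
  E = 95 − 55 + 2·30 − 6·(-270) = 1720
Policy A (S − 34, Z − 31):
  Z = 55 − 31 = 24
  S = 30 − 34 = -4
  W = -45 − 3·24 − 2·(-4) = -109
  E = 95 − 24 + 2·(-4) − 6·(-109) = 717
ΔW = -109 − (-270) = 161; ΔE = 717 − 1720 = -1003
Score = (-4)·161 + (-1)·(-1003) = 359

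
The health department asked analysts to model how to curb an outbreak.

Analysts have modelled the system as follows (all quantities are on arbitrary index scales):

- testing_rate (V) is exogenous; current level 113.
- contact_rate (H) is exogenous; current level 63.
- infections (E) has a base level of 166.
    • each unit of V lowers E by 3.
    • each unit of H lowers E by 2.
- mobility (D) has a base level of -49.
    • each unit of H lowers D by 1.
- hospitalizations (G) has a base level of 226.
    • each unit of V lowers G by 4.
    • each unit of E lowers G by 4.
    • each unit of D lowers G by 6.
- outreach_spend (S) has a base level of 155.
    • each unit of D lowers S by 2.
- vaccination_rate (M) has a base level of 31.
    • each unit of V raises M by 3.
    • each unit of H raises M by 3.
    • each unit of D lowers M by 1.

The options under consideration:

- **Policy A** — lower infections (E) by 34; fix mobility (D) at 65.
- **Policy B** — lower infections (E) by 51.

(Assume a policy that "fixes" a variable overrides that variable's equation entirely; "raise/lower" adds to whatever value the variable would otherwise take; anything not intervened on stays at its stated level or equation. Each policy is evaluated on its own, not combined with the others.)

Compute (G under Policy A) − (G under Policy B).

-1130

Policy A (E − 34, D := 65):
  V = 113
  H = 63
  E = 166 − 3·113 − 2·63 (−34 from intervention) = -333
  D = 65
  G = 226 − 4·113 − 4·(-333) − 6·65 = 716
Policy B (E − 51):
  V = 113
  H = 63
  E = 166 − 3·113 − 2·63 (−51 from intervention) = -350
  D = -49 − 63 = -112
  G = 226 − 4·113 − 4·(-350) − 6·(-112) = 1846
G: 716 − 1846 = -1130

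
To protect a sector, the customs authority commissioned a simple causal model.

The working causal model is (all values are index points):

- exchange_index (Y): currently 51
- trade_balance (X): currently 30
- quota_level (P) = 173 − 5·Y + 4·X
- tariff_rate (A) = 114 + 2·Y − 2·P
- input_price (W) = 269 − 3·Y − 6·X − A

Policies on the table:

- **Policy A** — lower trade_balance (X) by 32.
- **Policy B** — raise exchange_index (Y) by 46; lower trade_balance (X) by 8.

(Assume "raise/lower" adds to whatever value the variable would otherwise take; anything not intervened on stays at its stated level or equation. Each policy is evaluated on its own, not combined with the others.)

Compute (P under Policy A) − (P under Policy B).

Policy A (X − 32):
  Y = 51
  X = 30 − 32 = -2
  P = 173 − 5·51 + 4·(-2) = -90
Policy B (Y + 46, X − 8):
  Y = 51 + 46 = 97
  X = 30 − 8 = 22
  P = 173 − 5·97 + 4·22 = -224
P: -90 − (-224) = 134

134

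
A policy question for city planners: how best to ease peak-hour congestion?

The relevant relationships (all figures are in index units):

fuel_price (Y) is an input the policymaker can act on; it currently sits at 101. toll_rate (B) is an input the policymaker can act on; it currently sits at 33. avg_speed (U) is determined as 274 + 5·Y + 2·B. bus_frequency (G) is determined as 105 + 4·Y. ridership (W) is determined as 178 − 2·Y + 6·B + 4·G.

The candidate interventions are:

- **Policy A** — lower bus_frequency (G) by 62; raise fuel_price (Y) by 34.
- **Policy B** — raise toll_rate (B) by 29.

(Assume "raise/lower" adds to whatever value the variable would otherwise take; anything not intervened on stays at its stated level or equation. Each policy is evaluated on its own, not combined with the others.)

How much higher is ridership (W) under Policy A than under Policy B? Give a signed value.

54

Policy A (G − 62, Y + 34):
  Y = 101 + 34 = 135
  B = 33
  G = 105 + 4·135 (−62 from intervention) = 583
  W = 178 − 2·135 + 6·33 + 4·583 = 2438
Policy B (B + 29):
  Y = 101
  B = 33 + 29 = 62
  G = 105 + 4·101 = 509
  W = 178 − 2·101 + 6·62 + 4·509 = 2384
W: 2438 − 2384 = 54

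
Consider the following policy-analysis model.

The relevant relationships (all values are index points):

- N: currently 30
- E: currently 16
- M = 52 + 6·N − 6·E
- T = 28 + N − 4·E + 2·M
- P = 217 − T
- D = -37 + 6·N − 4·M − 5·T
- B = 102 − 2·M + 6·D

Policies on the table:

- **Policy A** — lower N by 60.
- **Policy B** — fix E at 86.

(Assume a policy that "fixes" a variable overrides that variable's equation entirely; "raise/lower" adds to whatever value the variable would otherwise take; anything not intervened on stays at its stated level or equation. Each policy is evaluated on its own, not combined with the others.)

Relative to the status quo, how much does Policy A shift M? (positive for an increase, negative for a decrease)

-360

Baseline:
  N = 30
  E = 16
  M = 52 + 6·30 − 6·16 = 136
Policy A (N − 60):
  N = 30 − 60 = -30
  E = 16
  M = 52 + 6·(-30) − 6·16 = -224
Change in M: -224 − 136 = -360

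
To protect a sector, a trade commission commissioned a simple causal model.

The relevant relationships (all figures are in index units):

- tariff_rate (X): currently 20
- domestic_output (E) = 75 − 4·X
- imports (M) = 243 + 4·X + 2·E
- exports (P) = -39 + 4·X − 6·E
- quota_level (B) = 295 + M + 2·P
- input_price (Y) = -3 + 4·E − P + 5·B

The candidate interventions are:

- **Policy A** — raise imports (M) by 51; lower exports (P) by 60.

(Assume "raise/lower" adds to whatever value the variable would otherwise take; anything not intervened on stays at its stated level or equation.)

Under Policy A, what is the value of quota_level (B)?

681

Policy A (M + 51, P − 60):
  X = 20
  E = 75 − 4·20 = -5
  M = 243 + 4·20 + 2·(-5) (+51 from intervention) = 364
  P = -39 + 4·20 − 6·(-5) (−60 from intervention) = 11
  B = 295 + 364 + 2·11 = 681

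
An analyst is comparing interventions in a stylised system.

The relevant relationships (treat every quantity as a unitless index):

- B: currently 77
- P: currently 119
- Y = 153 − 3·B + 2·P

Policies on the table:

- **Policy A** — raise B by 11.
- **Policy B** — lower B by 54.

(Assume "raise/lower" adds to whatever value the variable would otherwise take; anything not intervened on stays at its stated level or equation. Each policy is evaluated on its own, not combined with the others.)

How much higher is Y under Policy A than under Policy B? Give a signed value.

-195

Policy A (B + 11):
  B = 77 + 11 = 88
  P = 119
  Y = 153 − 3·88 + 2·119 = 127
Policy B (B − 54):
  B = 77 − 54 = 23
  P = 119
  Y = 153 − 3·23 + 2·119 = 322
Y: 127 − 322 = -195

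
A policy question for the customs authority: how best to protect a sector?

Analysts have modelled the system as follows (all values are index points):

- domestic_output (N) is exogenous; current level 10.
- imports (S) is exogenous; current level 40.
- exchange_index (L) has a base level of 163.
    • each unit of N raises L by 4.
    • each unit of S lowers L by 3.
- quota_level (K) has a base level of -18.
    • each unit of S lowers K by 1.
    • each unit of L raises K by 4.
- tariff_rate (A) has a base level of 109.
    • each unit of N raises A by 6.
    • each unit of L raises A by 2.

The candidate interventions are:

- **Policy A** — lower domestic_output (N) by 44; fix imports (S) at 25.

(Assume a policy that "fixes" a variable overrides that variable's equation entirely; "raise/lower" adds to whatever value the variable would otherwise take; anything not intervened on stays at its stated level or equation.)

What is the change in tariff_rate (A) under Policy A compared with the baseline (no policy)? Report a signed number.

Baseline:
  N = 10
  S = 40
  L = 163 + 4·10 − 3·40 = 83
  A = 109 + 6·10 + 2·83 = 335
Policy A (N − 44, S := 25):
  N = 10 − 44 = -34
  S = 25
  L = 163 + 4·(-34) − 3·25 = -48
  A = 109 + 6·(-34) + 2·(-48) = -191
Change in A: -191 − 335 = -526

-526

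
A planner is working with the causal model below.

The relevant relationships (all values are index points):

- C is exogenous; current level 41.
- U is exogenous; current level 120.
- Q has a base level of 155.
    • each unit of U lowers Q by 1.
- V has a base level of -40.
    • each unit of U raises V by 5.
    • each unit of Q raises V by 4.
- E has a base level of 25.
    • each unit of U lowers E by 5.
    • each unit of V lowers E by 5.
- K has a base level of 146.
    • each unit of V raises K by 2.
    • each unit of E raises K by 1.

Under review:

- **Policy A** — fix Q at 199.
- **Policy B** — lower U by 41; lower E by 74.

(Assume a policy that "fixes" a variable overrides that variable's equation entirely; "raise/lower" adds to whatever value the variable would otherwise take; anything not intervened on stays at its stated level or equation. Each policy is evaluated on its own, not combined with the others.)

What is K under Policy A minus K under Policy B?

-2222

Policy A (Q := 199):
  U = 120
  Q = 199
  V = -40 + 5·120 + 4·199 = 1356
  E = 25 − 5·120 − 5·1356 = -7355
  K = 146 + 2·1356 + (-7355) = -4497
Policy B (U − 41, E − 74):
  U = 120 − 41 = 79
  Q = 155 − 79 = 76
  V = -40 + 5·79 + 4·76 = 659
  E = 25 − 5·79 − 5·659 (−74 from intervention) = -3739
  K = 146 + 2·659 + (-3739) = -2275
K: -4497 − (-2275) = -2222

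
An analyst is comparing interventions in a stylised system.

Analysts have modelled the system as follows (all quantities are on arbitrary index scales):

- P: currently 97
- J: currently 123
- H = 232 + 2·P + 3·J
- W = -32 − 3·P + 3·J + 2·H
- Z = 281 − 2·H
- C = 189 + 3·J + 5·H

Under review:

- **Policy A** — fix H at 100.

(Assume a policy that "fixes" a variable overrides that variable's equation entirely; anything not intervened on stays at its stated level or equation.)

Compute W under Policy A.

246

Policy A (H := 100):
  P = 97
  J = 123
  H = 100
  W = -32 − 3·97 + 3·123 + 2·100 = 246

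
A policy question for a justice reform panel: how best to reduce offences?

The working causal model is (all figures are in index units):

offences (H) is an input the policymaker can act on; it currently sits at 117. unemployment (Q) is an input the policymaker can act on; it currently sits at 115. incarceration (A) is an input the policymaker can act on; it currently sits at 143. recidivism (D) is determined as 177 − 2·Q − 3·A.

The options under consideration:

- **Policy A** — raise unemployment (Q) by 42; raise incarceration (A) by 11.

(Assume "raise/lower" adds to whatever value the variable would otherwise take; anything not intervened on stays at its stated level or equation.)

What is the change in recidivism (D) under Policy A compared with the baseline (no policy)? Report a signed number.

Baseline:
  Q = 115
  A = 143
  D = 177 − 2·115 − 3·143 = -482
Policy A (Q + 42, A + 11):
  Q = 115 + 42 = 157
  A = 143 + 11 = 154
  D = 177 − 2·157 − 3·154 = -599
Change in D: -599 − (-482) = -117

-117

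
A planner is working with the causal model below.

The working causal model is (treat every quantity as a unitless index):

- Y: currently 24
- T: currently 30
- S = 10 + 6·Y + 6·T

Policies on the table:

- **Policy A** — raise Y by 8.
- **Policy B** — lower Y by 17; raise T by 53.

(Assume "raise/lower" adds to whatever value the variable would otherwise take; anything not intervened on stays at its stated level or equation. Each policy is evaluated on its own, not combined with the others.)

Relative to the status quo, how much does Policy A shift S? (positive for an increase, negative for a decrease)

48

Baseline:
  Y = 24
  T = 30
  S = 10 + 6·24 + 6·30 = 334
Policy A (Y + 8):
  Y = 24 + 8 = 32
  T = 30
  S = 10 + 6·32 + 6·30 = 382
Change in S: 382 − 334 = 48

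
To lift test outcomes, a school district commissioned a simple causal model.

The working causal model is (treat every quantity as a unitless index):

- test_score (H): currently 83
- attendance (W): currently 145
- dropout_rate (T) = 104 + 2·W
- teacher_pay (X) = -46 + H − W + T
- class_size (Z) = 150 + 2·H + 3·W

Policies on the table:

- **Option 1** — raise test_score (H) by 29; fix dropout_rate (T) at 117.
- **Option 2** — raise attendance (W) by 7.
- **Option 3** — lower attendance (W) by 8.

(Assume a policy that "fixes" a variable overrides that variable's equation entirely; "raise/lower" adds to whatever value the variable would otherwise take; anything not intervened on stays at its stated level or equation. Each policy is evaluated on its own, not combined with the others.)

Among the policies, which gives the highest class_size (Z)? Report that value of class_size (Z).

Option 1 (H + 29, T := 117):
  H = 83 + 29 = 112
  W = 145
  Z = 150 + 2·112 + 3·145 = 809
Option 2 (W + 7):
  H = 83
  W = 145 + 7 = 152
  Z = 150 + 2·83 + 3·152 = 772
Option 3 (W − 8):
  H = 83
  W = 145 − 8 = 137
  Z = 150 + 2·83 + 3·137 = 727
Comparing — Option 1: Z=809, Option 2: Z=772, Option 3: Z=727. Highest is 809 (Option 1).

809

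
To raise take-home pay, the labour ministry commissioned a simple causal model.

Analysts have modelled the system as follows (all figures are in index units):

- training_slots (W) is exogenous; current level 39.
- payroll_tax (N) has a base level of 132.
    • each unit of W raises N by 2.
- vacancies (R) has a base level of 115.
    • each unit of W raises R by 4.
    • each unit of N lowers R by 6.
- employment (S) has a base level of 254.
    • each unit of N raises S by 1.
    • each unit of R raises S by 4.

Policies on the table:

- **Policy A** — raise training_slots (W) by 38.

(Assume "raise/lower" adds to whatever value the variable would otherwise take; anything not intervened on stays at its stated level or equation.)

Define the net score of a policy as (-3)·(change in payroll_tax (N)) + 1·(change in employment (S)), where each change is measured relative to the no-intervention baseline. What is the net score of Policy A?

Baseline:
  W = 39
  N = 132 + 2·39 = 210
  R = 115 + 4·39 − 6·210 = -989
  S = 254 + 210 + 4·(-989) = -3492
Policy A (W + 38):
  W = 39 + 38 = 77
  N = 132 + 2·77 = 286
  R = 115 + 4·77 − 6·286 = -1293
  S = 254 + 286 + 4·(-1293) = -4632
ΔN = 286 − 210 = 76; ΔS = -4632 − (-3492) = -1140
Score = (-3)·76 + 1·(-1140) = -1368

-1368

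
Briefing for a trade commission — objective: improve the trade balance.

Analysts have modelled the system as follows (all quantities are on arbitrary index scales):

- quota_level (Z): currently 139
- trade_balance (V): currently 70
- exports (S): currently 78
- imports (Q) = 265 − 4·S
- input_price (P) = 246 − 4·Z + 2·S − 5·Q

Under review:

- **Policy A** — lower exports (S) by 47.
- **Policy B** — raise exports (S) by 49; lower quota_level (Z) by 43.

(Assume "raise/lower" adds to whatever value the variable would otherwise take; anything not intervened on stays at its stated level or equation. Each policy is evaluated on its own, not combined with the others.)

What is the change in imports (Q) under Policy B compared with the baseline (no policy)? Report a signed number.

-196

Baseline:
  S = 78
  Q = 265 − 4·78 = -47
Policy B (S + 49, Z − 43):
  S = 78 + 49 = 127
  Q = 265 − 4·127 = -243
Change in Q: -243 − (-47) = -196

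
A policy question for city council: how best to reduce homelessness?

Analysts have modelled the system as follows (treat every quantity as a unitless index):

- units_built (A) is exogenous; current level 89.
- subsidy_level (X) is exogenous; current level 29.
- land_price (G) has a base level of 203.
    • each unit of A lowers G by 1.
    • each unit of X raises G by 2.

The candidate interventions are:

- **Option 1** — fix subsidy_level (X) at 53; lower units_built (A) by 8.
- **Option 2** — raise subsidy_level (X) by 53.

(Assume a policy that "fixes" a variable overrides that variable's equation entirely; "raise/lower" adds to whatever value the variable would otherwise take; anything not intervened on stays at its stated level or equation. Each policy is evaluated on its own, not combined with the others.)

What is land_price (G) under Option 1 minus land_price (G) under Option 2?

-50

Option 1 (X := 53, A − 8):
  A = 89 − 8 = 81
  X = 53
  G = 203 − 81 + 2·53 = 228
Option 2 (X + 53):
  A = 89
  X = 29 + 53 = 82
  G = 203 − 89 + 2·82 = 278
G: 228 − 278 = -50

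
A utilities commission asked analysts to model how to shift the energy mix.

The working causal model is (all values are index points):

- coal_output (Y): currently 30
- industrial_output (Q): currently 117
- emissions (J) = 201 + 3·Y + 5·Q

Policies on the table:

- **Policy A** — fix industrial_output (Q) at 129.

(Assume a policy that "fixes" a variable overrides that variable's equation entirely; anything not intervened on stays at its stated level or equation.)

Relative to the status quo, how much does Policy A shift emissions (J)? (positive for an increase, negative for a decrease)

Baseline:
  Y = 30
  Q = 117
  J = 201 + 3·30 + 5·117 = 876
Policy A (Q := 129):
  Y = 30
  Q = 129
  J = 201 + 3·30 + 5·129 = 936
Change in J: 936 − 876 = 60

60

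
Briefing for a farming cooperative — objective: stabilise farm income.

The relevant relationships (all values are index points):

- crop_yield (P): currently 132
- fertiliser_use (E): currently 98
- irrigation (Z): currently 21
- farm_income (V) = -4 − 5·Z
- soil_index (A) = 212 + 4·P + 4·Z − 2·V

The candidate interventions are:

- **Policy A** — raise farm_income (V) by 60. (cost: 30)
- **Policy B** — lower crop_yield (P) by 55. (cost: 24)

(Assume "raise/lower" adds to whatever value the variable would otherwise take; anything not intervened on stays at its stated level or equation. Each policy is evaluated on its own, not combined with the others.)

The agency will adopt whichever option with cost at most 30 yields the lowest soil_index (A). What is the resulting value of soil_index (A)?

Policy A (V + 60):
  P = 132
  Z = 21
  V = -4 − 5·21 (+60 from intervention) = -49
  A = 212 + 4·132 + 4·21 − 2·(-49) = 922
Policy B (P − 55):
  P = 132 − 55 = 77
  Z = 21
  V = -4 − 5·21 = -109
  A = 212 + 4·77 + 4·21 − 2·(-109) = 822
Comparing — Policy A: A=922, Policy B: A=822. Lowest is 822 (Policy B).

822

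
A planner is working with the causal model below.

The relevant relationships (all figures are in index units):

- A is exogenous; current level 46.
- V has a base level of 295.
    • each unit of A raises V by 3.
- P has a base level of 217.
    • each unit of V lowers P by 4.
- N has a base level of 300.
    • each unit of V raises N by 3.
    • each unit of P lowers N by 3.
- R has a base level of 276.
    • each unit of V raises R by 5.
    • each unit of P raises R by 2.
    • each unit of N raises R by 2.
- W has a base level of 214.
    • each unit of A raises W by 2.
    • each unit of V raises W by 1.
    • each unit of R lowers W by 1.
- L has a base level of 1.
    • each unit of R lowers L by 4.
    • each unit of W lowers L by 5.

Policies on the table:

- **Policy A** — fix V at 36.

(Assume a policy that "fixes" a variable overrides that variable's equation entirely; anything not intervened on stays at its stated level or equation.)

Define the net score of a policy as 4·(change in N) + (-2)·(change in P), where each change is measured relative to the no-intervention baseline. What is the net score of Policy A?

-26996

Baseline:
  A = 46
  V = 295 + 3·46 = 433
  P = 217 − 4·433 = -1515
  N = 300 + 3·433 − 3·(-1515) = 6144
Policy A (V := 36):
  A = 46
  V = 36
  P = 217 − 4·36 = 73
  N = 300 + 3·36 − 3·73 = 189
ΔN = 189 − 6144 = -5955; ΔP = 73 − (-1515) = 1588
Score = 4·(-5955) + (-2)·1588 = -26996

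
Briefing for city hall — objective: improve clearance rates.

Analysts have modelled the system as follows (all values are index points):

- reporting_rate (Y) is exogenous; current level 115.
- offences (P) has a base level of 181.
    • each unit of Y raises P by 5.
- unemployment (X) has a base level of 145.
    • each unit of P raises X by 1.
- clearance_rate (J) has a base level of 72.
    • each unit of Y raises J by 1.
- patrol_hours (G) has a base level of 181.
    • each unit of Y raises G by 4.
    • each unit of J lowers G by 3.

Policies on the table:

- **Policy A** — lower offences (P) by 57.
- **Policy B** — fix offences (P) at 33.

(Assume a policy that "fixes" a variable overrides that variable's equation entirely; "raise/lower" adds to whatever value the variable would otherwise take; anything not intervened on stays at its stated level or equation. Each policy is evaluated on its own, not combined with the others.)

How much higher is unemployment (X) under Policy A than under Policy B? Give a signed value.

Policy A (P − 57):
  Y = 115
  P = 181 + 5·115 (−57 from intervention) = 699
  X = 145 + 699 = 844
Policy B (P := 33):
  Y = 115
  P = 33
  X = 145 + 33 = 178
X: 844 − 178 = 666

666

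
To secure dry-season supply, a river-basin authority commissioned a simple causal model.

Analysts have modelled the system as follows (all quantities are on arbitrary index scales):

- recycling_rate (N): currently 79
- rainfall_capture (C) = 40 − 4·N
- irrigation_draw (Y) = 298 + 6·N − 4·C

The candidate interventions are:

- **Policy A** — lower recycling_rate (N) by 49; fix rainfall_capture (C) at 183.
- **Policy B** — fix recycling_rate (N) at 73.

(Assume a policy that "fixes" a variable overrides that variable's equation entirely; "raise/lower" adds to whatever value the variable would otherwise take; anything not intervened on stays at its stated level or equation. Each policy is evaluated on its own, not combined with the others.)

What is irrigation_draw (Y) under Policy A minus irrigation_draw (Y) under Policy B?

-1998

Policy A (N − 49, C := 183):
  N = 79 − 49 = 30
  C = 183
  Y = 298 + 6·30 − 4·183 = -254
Policy B (N := 73):
  N = 73
  C = 40 − 4·73 = -252
  Y = 298 + 6·73 − 4·(-252) = 1744
Y: -254 − 1744 = -1998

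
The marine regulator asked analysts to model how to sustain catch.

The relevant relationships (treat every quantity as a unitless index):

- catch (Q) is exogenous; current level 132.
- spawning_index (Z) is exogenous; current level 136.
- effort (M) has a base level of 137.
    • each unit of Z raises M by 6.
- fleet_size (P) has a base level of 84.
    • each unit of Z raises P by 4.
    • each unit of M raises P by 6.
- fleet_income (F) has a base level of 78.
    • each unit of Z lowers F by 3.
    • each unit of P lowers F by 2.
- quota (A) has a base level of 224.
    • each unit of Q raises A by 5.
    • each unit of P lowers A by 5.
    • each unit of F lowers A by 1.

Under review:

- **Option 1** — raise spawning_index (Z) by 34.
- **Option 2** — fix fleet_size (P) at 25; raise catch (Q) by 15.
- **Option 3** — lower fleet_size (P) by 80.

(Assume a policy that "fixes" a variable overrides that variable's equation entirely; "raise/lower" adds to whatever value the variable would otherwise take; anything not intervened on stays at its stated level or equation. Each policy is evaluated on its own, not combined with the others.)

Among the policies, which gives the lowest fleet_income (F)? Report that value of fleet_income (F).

-15844

Option 1 (Z + 34):
  Z = 136 + 34 = 170
  M = 137 + 6·170 = 1157
  P = 84 + 4·170 + 6·1157 = 7706
  F = 78 − 3·170 − 2·7706 = -15844
Option 2 (P := 25, Q + 15):
  Z = 136
  M = 137 + 6·136 = 953
  P = 25
  F = 78 − 3·136 − 2·25 = -380
Option 3 (P − 80):
  Z = 136
  M = 137 + 6·136 = 953
  P = 84 + 4·136 + 6·953 (−80 from intervention) = 6266
  F = 78 − 3·136 − 2·6266 = -12862
Comparing — Option 1: F=-15844, Option 2: F=-380, Option 3: F=-12862. Lowest is -15844 (Option 1).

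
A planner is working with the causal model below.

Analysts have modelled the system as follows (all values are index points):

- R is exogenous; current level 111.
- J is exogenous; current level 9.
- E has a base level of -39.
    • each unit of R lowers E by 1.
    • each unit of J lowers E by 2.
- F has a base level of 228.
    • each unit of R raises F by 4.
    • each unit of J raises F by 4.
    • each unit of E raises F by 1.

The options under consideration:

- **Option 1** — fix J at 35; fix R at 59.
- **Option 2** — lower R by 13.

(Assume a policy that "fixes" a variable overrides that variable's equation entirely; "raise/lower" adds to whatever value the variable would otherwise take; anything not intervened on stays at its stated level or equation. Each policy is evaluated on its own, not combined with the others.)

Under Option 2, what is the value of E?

Option 2 (R − 13):
  R = 111 − 13 = 98
  J = 9
  E = -39 − 98 − 2·9 = -155

-155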